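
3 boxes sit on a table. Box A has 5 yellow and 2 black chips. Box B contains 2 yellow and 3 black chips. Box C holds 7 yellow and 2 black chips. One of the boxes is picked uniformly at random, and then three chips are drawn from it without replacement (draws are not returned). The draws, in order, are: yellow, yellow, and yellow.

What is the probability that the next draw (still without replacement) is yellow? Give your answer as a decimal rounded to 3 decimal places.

0.599

The likelihood of the observed sequence under each hypothesis: P(data | box A) = (5/7)(4/6)(3/5) = 2/7; P(data | box B) = (2/5)(1/4)(0/3) = 0; P(data | box C) = (7/9)(6/8)(5/7) = 5/12.
Multiplying each by its prior: 1/3 · 2/7 = 2/21, 1/3 · 0 = 0, 1/3 · 5/12 = 5/36; these sum to 59/252.
Dividing through by the total gives posterior P(box A | data) = 24/59, P(box B | data) = 0, P(box C | data) = 35/59.
Averaging over the posterior, P(yellow next | data) = (1/2)(24/59) + (2/3)(35/59) = 106/177.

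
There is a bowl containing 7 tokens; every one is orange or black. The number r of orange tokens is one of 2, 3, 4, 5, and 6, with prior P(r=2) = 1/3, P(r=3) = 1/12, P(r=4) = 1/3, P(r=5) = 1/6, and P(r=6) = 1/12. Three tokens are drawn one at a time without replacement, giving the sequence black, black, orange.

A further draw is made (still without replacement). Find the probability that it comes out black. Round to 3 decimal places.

The likelihood of the observed sequence under each hypothesis: P(data | r = 2) = (5/7)(4/6)(2/5) = 4/21; P(data | r = 3) = (4/7)(3/6)(3/5) = 6/35; P(data | r = 4) = (3/7)(2/6)(4/5) = 4/35; P(data | r = 5) = (2/7)(1/6)(5/5) = 1/21; P(data | r = 6) = (1/7)(0/6) = 0.
The prior-weighted likelihoods are 1/3 · 4/21 = 4/63, 1/12 · 6/35 = 1/70, 1/3 · 4/35 = 4/105, 1/6 · 1/21 = 1/126, 1/12 · 0 = 0; with total 13/105.
The posterior is then P(r = 2 | data) = 20/39, P(r = 3 | data) = 3/26, P(r = 4 | data) = 4/13, P(r = 5 | data) = 5/78, P(r = 6 | data) = 0.
So P(black next | data) = Σ P(black next | H) P(H | data) = (3/4)(20/39) + (1/2)(3/26) + (1/4)(4/13) + (0)(5/78) = 27/52.

0.519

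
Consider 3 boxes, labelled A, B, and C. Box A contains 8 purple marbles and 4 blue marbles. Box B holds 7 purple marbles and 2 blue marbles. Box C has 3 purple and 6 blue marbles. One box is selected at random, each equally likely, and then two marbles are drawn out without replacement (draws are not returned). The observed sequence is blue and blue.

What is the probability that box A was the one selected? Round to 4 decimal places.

Compute the likelihood of the observed sequence for each case: P(data | box A) = (4/12)(3/11) = 1/11; P(data | box B) = (2/9)(1/8) = 1/36; P(data | box C) = (6/9)(5/8) = 5/12.
Weighting by the prior gives 1/3 · 1/11 = 1/33, 1/3 · 1/36 = 1/108, 1/3 · 5/12 = 5/36; with total 53/297.
Hence P(box A | data) = (1/33) / (53/297) = 9/53.

0.1698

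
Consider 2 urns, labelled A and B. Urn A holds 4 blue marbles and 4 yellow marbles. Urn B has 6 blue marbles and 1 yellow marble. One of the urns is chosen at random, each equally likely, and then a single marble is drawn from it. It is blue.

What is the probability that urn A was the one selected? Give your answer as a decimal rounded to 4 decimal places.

The likelihood of this draw under each hypothesis: P(data | urn A) = (4/8) = 1/2; P(data | urn B) = (6/7) = 6/7.
The prior-weighted likelihoods are 1/2 · 1/2 = 1/4, 1/2 · 6/7 = 3/7; with total 19/28.
Therefore the posterior P(urn A | data) = (1/4) / (19/28) = 7/19.

0.3684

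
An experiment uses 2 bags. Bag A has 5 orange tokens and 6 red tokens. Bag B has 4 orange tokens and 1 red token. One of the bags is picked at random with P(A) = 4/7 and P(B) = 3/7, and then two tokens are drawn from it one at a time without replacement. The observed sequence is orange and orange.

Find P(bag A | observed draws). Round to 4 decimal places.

For each hypothesis, P(data | H) works out to: P(data | bag A) = (5/11)(4/10) = 2/11; P(data | bag B) = (4/5)(3/4) = 3/5.
Weighting by the prior gives 4/7 · 2/11 = 8/77, 3/7 · 3/5 = 9/35; summing to 139/385.
Hence P(bag A | data) = (8/77) / (139/385) = 40/139.

0.2878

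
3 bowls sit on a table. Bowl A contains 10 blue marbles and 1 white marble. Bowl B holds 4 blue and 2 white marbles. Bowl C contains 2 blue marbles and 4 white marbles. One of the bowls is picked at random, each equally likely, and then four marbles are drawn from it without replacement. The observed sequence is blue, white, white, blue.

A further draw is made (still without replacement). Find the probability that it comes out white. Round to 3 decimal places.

0.500

Compute the likelihood of the observed sequence for each case: P(data | bowl A) = (10/11)(1/10)(0/9) = 0; P(data | bowl B) = (4/6)(2/5)(1/4)(3/3) = 1/15; P(data | bowl C) = (2/6)(4/5)(3/4)(1/3) = 1/15.
The prior-weighted likelihoods are 1/3 · 0 = 0, 1/3 · 1/15 = 1/45, 1/3 · 1/15 = 1/45; these sum to 2/45.
Dividing through by the total gives posterior P(bowl A | data) = 0, P(bowl B | data) = 1/2, P(bowl C | data) = 1/2.
The predictive probability is P(white next | data) = (0)(1/2) + (1)(1/2) = 1/2.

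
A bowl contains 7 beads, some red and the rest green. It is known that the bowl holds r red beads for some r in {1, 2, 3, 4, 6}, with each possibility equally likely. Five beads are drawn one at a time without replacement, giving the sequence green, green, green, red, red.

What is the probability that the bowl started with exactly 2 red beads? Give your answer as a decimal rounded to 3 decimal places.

Compute the likelihood of the observed sequence for each case: P(data | r = 1) = (6/7)(5/6)(4/5)(1/4)(0/3) = 0; P(data | r = 2) = (5/7)(4/6)(3/5)(2/4)(1/3) = 1/21; P(data | r = 3) = (4/7)(3/6)(2/5)(3/4)(2/3) = 2/35; P(data | r = 4) = (3/7)(2/6)(1/5)(4/4)(3/3) = 1/35; P(data | r = 6) = (1/7)(0/6) = 0.
The prior-weighted likelihoods are 1/5 · 0 = 0, 1/5 · 1/21 = 1/105, 1/5 · 2/35 = 2/175, 1/5 · 1/35 = 1/175, 1/5 · 0 = 0; with total 2/75.
So P(r = 2 | data) = (1/105) / (2/75) = 5/14.

0.357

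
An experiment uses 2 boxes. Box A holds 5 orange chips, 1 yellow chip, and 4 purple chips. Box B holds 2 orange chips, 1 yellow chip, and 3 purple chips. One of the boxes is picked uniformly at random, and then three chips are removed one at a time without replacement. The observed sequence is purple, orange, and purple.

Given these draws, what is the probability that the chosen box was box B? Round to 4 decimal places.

For each hypothesis, P(data | H) works out to: P(data | box A) = (4/10)(5/9)(3/8) = 1/12; P(data | box B) = (3/6)(2/5)(2/4) = 1/10.
Weighting by the prior gives 1/2 · 1/12 = 1/24, 1/2 · 1/10 = 1/20; summing to 11/120.
By Bayes' rule, P(box B | data) = (1/20) / (11/120) = 6/11.

0.5455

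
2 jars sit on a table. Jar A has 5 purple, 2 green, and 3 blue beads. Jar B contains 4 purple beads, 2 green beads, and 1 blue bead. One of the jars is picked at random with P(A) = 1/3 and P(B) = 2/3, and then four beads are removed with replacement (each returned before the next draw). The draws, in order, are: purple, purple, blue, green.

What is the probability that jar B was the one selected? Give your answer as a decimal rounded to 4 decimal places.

The likelihood of the observed sequence under each hypothesis: P(data | jar A) = (5/10)(5/10)(3/10)(2/10) = 0.015; P(data | jar B) = (4/7)(4/7)(1/7)(2/7) = 0.013328.
The prior-weighted likelihoods are 1/3 · 0.015 = 0.005, 2/3 · 0.013328 = 0.0088852; with total 0.013885.
By Bayes' rule, P(jar B | data) = (0.0088852) / (0.013885) = 0.6399.

0.6399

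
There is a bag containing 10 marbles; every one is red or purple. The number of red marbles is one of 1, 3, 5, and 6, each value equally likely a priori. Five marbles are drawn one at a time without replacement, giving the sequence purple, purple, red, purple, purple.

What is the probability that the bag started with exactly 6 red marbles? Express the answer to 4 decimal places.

Under each hypothesis, the probability of the observed sequence is: P(data | r = 1) = (9/10)(8/9)(1/8)(7/7)(6/6) = 0.1; P(data | r = 3) = (7/10)(6/9)(3/8)(5/7)(4/6) = 0.083333; P(data | r = 5) = (5/10)(4/9)(5/8)(3/7)(2/6) = 0.019841; P(data | r = 6) = (4/10)(3/9)(6/8)(2/7)(1/6) = 0.0047619.
The prior-weighted likelihoods are 1/4 · 0.1 = 0.025, 1/4 · 0.083333 = 0.020833, 1/4 · 0.019841 = 0.0049603, 1/4 · 0.0047619 = 0.0011905; these sum to 0.051984.
Therefore the posterior P(r = 6 | data) = (0.0011905) / (0.051984) = 0.022901.

0.0229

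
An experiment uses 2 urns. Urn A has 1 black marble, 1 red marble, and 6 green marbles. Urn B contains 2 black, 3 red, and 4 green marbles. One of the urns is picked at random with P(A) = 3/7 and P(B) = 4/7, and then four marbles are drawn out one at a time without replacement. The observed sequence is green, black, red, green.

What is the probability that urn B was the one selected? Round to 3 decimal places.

0.640

Compute the likelihood of the observed sequence for each case: P(data | urn A) = (6/8)(1/7)(1/6)(5/5) = 0.017857; P(data | urn B) = (4/9)(2/8)(3/7)(3/6) = 0.02381.
Weighting by the prior gives 3/7 · 0.017857 = 0.0076531, 4/7 · 0.02381 = 0.013605; these sum to 0.021259.
Hence P(urn B | data) = (0.013605) / (0.021259) = 0.64.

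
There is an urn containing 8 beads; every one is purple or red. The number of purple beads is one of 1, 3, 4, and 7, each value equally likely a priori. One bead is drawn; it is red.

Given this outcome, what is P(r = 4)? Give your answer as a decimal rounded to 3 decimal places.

0.235

The likelihood of this draw under each hypothesis: P(data | r = 1) = (7/8) = 7/8; P(data | r = 3) = (5/8) = 5/8; P(data | r = 4) = (4/8) = 1/2; P(data | r = 7) = (1/8) = 1/8.
Multiplying each by its prior: 1/4 · 7/8 = 7/32, 1/4 · 5/8 = 5/32, 1/4 · 1/2 = 1/8, 1/4 · 1/8 = 1/32; these sum to 17/32.
Therefore the posterior P(r = 4 | data) = (1/8) / (17/32) = 4/17.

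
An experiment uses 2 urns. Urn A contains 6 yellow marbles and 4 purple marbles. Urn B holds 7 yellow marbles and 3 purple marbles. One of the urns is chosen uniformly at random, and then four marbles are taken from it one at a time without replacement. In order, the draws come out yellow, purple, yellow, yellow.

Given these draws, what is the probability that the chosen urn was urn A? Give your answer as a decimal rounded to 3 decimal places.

The likelihood of the observed sequence under each hypothesis: P(data | urn A) = (6/10)(4/9)(5/8)(4/7) = 2/21; P(data | urn B) = (7/10)(3/9)(6/8)(5/7) = 1/8.
Weighting by the prior gives 1/2 · 2/21 = 1/21, 1/2 · 1/8 = 1/16; these sum to 37/336.
Therefore the posterior P(urn A | data) = (1/21) / (37/336) = 16/37.

0.432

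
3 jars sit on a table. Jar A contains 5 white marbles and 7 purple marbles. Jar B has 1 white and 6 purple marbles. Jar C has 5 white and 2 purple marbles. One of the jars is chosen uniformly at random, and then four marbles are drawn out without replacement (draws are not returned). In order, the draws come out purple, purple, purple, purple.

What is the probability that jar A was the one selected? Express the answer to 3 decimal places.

The likelihood of the observed sequence under each hypothesis: P(data | jar A) = (7/12)(6/11)(5/10)(4/9) = 0.070707; P(data | jar B) = (6/7)(5/6)(4/5)(3/4) = 0.42857; P(data | jar C) = (2/7)(1/6)(0/5) = 0.
Multiplying each by its prior: 1/3 · 0.070707 = 0.023569, 1/3 · 0.42857 = 0.14286, 1/3 · 0 = 0; with total 0.16643.
Hence P(jar A | data) = (0.023569) / (0.16643) = 0.14162.

0.142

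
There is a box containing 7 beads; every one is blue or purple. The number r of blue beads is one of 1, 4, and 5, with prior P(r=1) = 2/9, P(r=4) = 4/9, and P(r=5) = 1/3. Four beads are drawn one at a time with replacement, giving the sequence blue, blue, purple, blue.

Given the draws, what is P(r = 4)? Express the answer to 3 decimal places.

Under each hypothesis, the probability of the observed sequence is: P(data | r = 1) = (1/7)(1/7)(6/7)(1/7) = 0.002499; P(data | r = 4) = (4/7)(4/7)(3/7)(4/7) = 0.079967; P(data | r = 5) = (5/7)(5/7)(2/7)(5/7) = 0.10412.
The prior-weighted likelihoods are 2/9 · 0.002499 = 0.00055532, 4/9 · 0.079967 = 0.035541, 1/3 · 0.10412 = 0.034708; with total 0.070804.
Hence P(r = 4 | data) = (0.035541) / (0.070804) = 0.50196.

0.502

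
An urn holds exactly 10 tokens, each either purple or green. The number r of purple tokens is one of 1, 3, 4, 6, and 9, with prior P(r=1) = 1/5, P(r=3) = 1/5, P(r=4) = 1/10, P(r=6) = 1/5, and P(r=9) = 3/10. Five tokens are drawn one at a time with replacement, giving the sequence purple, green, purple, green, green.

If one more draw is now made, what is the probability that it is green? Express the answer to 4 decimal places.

0.6007

The likelihood of the observed sequence under each hypothesis: P(data | r = 1) = (1/10)(9/10)(1/10)(9/10)(9/10) = 0.00729; P(data | r = 3) = (3/10)(7/10)(3/10)(7/10)(7/10) = 0.03087; P(data | r = 4) = (4/10)(6/10)(4/10)(6/10)(6/10) = 0.03456; P(data | r = 6) = (6/10)(4/10)(6/10)(4/10)(4/10) = 0.02304; P(data | r = 9) = (9/10)(1/10)(9/10)(1/10)(1/10) = 0.00081.
The prior-weighted likelihoods are 1/5 · 0.00729 = 0.001458, 1/5 · 0.03087 = 0.006174, 1/10 · 0.03456 = 0.003456, 1/5 · 0.02304 = 0.004608, 3/10 · 0.00081 = 0.000243; these sum to 0.015939.
Dividing through by the total gives posterior P(r = 1 | data) = 0.091474, P(r = 3 | data) = 0.38735, P(r = 4 | data) = 0.21683, P(r = 6 | data) = 0.2891, P(r = 9 | data) = 0.015246.
So P(green next | data) = Σ P(green next | H) P(H | data) = (9/10)(0.091474) + (7/10)(0.38735) + (3/5)(0.21683) + (2/5)(0.2891) + (1/10)(0.015246) = 0.60073.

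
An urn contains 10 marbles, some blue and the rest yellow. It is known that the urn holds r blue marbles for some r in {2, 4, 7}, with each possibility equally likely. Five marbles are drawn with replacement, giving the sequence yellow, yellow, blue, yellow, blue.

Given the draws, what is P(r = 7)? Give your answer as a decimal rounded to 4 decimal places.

0.1938

Under each hypothesis, the probability of the observed sequence is: P(data | r = 2) = (8/10)(8/10)(2/10)(8/10)(2/10) = 0.02048; P(data | r = 4) = (6/10)(6/10)(4/10)(6/10)(4/10) = 0.03456; P(data | r = 7) = (3/10)(3/10)(7/10)(3/10)(7/10) = 0.01323.
The prior-weighted likelihoods are 1/3 · 0.02048 = 0.0068267, 1/3 · 0.03456 = 0.01152, 1/3 · 0.01323 = 0.00441; these sum to 0.022757.
So P(r = 7 | data) = (0.00441) / (0.022757) = 0.19379.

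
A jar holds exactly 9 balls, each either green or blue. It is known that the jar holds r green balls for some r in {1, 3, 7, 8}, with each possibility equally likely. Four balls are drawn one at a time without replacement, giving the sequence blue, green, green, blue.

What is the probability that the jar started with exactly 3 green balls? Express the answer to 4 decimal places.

Under each hypothesis, the probability of the observed sequence is: P(data | r = 1) = (8/9)(1/8)(0/7) = 0; P(data | r = 3) = (6/9)(3/8)(2/7)(5/6) = 5/84; P(data | r = 7) = (2/9)(7/8)(6/7)(1/6) = 1/36; P(data | r = 8) = (1/9)(8/8)(7/7)(0/6) = 0.
Multiplying each by its prior: 1/4 · 0 = 0, 1/4 · 5/84 = 5/336, 1/4 · 1/36 = 1/144, 1/4 · 0 = 0; with total 11/504.
By Bayes' rule, P(r = 3 | data) = (5/336) / (11/504) = 15/22.

0.6818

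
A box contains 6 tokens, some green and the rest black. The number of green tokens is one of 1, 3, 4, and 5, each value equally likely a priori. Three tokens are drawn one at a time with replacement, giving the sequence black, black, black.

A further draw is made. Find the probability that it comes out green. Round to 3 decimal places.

For each hypothesis, P(data | H) works out to: P(data | r = 1) = (5/6)(5/6)(5/6) = 125/216; P(data | r = 3) = (3/6)(3/6)(3/6) = 1/8; P(data | r = 4) = (2/6)(2/6)(2/6) = 1/27; P(data | r = 5) = (1/6)(1/6)(1/6) = 1/216.
Weighting by the prior gives 1/4 · 125/216 = 125/864, 1/4 · 1/8 = 1/32, 1/4 · 1/27 = 1/108, 1/4 · 1/216 = 1/864; with total 161/864.
The posterior is then P(r = 1 | data) = 125/161, P(r = 3 | data) = 27/161, P(r = 4 | data) = 8/161, P(r = 5 | data) = 1/161.
The predictive probability is P(green next | data) = (1/6)(125/161) + (1/2)(27/161) + (2/3)(8/161) + (5/6)(1/161) = 81/322.

0.252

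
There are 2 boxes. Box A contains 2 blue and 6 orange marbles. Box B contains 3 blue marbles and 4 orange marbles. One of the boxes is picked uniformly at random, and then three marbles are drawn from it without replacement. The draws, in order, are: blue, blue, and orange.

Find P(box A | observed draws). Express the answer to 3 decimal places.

Compute the likelihood of the observed sequence for each case: P(data | box A) = (2/8)(1/7)(6/6) = 1/28; P(data | box B) = (3/7)(2/6)(4/5) = 4/35.
Multiplying each by its prior: 1/2 · 1/28 = 1/56, 1/2 · 4/35 = 2/35; with total 3/40.
By Bayes' rule, P(box A | data) = (1/56) / (3/40) = 5/21.

0.238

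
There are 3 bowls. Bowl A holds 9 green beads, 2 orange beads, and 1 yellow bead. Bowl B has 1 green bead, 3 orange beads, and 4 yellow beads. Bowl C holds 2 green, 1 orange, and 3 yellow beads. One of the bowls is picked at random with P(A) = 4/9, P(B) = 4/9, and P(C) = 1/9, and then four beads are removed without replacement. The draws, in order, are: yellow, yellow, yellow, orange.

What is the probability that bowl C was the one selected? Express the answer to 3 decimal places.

0.089

The likelihood of the observed sequence under each hypothesis: P(data | bowl A) = (1/12)(0/11) = 0; P(data | bowl B) = (4/8)(3/7)(2/6)(3/5) = 0.042857; P(data | bowl C) = (3/6)(2/5)(1/4)(1/3) = 0.016667.
Weighting by the prior gives 4/9 · 0 = 0, 4/9 · 0.042857 = 0.019048, 1/9 · 0.016667 = 0.0018519; summing to 0.020899.
So P(bowl C | data) = (0.0018519) / (0.020899) = 0.088608.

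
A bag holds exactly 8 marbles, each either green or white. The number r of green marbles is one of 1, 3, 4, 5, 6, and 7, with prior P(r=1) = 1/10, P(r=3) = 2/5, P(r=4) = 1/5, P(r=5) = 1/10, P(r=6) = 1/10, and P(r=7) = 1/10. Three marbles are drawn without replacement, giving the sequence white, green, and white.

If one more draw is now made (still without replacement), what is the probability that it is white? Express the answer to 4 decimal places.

The likelihood of the observed sequence under each hypothesis: P(data | r = 1) = (7/8)(1/7)(6/6) = 1/8; P(data | r = 3) = (5/8)(3/7)(4/6) = 5/28; P(data | r = 4) = (4/8)(4/7)(3/6) = 1/7; P(data | r = 5) = (3/8)(5/7)(2/6) = 5/56; P(data | r = 6) = (2/8)(6/7)(1/6) = 1/28; P(data | r = 7) = (1/8)(7/7)(0/6) = 0.
The prior-weighted likelihoods are 1/10 · 1/8 = 1/80, 2/5 · 5/28 = 1/14, 1/5 · 1/7 = 1/35, 1/10 · 5/56 = 1/112, 1/10 · 1/28 = 1/280, 1/10 · 0 = 0; summing to 1/8.
Dividing through by the total gives posterior P(r = 1 | data) = 1/10, P(r = 3 | data) = 4/7, P(r = 4 | data) = 8/35, P(r = 5 | data) = 1/14, P(r = 6 | data) = 1/35, P(r = 7 | data) = 0.
The predictive probability is P(white next | data) = (1)(1/10) + (3/5)(4/7) + (2/5)(8/35) + (1/5)(1/14) + (0)(1/35) = 96/175.

0.5486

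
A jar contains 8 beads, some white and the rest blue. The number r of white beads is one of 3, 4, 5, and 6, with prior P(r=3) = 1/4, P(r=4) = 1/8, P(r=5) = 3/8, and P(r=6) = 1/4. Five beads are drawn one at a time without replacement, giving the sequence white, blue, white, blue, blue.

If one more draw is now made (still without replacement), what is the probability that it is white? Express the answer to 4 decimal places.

For each hypothesis, P(data | H) works out to: P(data | r = 3) = (3/8)(5/7)(2/6)(4/5)(3/4) = 0.053571; P(data | r = 4) = (4/8)(4/7)(3/6)(3/5)(2/4) = 0.042857; P(data | r = 5) = (5/8)(3/7)(4/6)(2/5)(1/4) = 0.017857; P(data | r = 6) = (6/8)(2/7)(5/6)(1/5)(0/4) = 0.
Weighting by the prior gives 1/4 · 0.053571 = 0.013393, 1/8 · 0.042857 = 0.0053571, 3/8 · 0.017857 = 0.0066964, 1/4 · 0 = 0; these sum to 0.025446.
The posterior is then P(r = 3 | data) = 0.52632, P(r = 4 | data) = 0.21053, P(r = 5 | data) = 0.26316, P(r = 6 | data) = 0.
So P(white next | data) = Σ P(white next | H) P(H | data) = (1/3)(0.52632) + (2/3)(0.21053) + (1)(0.26316) = 0.57895.

0.5789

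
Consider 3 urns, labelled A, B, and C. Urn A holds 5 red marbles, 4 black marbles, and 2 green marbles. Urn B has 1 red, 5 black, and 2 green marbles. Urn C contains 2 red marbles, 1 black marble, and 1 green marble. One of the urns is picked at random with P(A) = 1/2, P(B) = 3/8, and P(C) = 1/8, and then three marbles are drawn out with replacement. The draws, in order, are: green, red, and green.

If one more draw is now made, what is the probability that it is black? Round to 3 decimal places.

0.386

Under each hypothesis, the probability of the observed sequence is: P(data | urn A) = (2/11)(5/11)(2/11) = 0.015026; P(data | urn B) = (2/8)(1/8)(2/8) = 0.0078125; P(data | urn C) = (1/4)(2/4)(1/4) = 0.03125.
Weighting by the prior gives 1/2 · 0.015026 = 0.0075131, 3/8 · 0.0078125 = 0.0029297, 1/8 · 0.03125 = 0.0039062; with total 0.014349.
Normalising, the posterior is P(urn A | data) = 0.5236, P(urn B | data) = 0.20417, P(urn C | data) = 0.27223.
The predictive probability is P(black next | data) = (4/11)(0.5236) + (5/8)(0.20417) + (1/4)(0.27223) = 0.38606.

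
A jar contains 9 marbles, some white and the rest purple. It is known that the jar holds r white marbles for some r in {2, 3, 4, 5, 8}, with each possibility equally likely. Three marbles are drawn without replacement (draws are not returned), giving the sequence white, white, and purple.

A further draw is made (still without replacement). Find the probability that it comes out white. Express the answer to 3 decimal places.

0.496

Compute the likelihood of the observed sequence for each case: P(data | r = 2) = (2/9)(1/8)(7/7) = 1/36; P(data | r = 3) = (3/9)(2/8)(6/7) = 1/14; P(data | r = 4) = (4/9)(3/8)(5/7) = 5/42; P(data | r = 5) = (5/9)(4/8)(4/7) = 10/63; P(data | r = 8) = (8/9)(7/8)(1/7) = 1/9.
Multiplying each by its prior: 1/5 · 1/36 = 1/180, 1/5 · 1/14 = 1/70, 1/5 · 5/42 = 1/42, 1/5 · 10/63 = 2/63, 1/5 · 1/9 = 1/45; these sum to 41/420.
The posterior is then P(r = 2 | data) = 7/123, P(r = 3 | data) = 6/41, P(r = 4 | data) = 10/41, P(r = 5 | data) = 40/123, P(r = 8 | data) = 28/123.
So P(white next | data) = Σ P(white next | H) P(H | data) = (0)(7/123) + (1/6)(6/41) + (1/3)(10/41) + (1/2)(40/123) + (1)(28/123) = 61/123.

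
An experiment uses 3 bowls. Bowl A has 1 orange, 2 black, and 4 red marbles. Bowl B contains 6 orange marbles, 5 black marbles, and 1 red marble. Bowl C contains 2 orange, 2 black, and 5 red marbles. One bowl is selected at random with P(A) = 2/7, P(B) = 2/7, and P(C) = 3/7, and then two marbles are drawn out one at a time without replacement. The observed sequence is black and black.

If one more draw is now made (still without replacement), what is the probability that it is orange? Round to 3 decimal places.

For each hypothesis, P(data | H) works out to: P(data | bowl A) = (2/7)(1/6) = 0.047619; P(data | bowl B) = (5/12)(4/11) = 0.15152; P(data | bowl C) = (2/9)(1/8) = 0.027778.
Multiplying each by its prior: 2/7 · 0.047619 = 0.013605, 2/7 · 0.15152 = 0.04329, 3/7 · 0.027778 = 0.011905; these sum to 0.0688.
Normalising, the posterior is P(bowl A | data) = 0.19775, P(bowl B | data) = 0.62921, P(bowl C | data) = 0.17303.
The predictive probability is P(orange next | data) = (1/5)(0.19775) + (3/5)(0.62921) + (2/7)(0.17303) = 0.46652.

0.467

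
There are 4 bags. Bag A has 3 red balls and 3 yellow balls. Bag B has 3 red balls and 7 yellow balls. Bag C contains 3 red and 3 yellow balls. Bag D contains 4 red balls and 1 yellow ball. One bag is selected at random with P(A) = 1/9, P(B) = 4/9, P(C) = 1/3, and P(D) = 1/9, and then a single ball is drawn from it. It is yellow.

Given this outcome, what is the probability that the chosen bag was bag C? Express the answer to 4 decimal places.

0.3000

Compute the likelihood of this draw for each case: P(data | bag A) = (3/6) = 1/2; P(data | bag B) = (7/10) = 7/10; P(data | bag C) = (3/6) = 1/2; P(data | bag D) = (1/5) = 1/5.
Weighting by the prior gives 1/9 · 1/2 = 1/18, 4/9 · 7/10 = 14/45, 1/3 · 1/2 = 1/6, 1/9 · 1/5 = 1/45; these sum to 5/9.
So P(bag C | data) = (1/6) / (5/9) = 3/10.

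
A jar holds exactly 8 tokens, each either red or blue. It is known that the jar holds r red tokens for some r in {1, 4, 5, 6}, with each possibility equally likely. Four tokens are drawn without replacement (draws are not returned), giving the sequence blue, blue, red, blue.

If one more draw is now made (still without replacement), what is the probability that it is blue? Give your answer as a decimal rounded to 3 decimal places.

Compute the likelihood of the observed sequence for each case: P(data | r = 1) = (7/8)(6/7)(1/6)(5/5) = 1/8; P(data | r = 4) = (4/8)(3/7)(4/6)(2/5) = 2/35; P(data | r = 5) = (3/8)(2/7)(5/6)(1/5) = 1/56; P(data | r = 6) = (2/8)(1/7)(6/6)(0/5) = 0.
The prior-weighted likelihoods are 1/4 · 1/8 = 1/32, 1/4 · 2/35 = 1/70, 1/4 · 1/56 = 1/224, 1/4 · 0 = 0; these sum to 1/20.
Dividing through by the total gives posterior P(r = 1 | data) = 5/8, P(r = 4 | data) = 2/7, P(r = 5 | data) = 5/56, P(r = 6 | data) = 0.
Averaging over the posterior, P(blue next | data) = (1)(5/8) + (1/4)(2/7) + (0)(5/56) = 39/56.

0.696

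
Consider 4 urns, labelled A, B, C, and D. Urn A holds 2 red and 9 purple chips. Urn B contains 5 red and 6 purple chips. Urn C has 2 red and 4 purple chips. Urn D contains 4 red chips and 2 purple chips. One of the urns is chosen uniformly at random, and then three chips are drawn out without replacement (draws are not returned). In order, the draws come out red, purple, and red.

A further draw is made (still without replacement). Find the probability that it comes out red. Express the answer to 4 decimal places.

Under each hypothesis, the probability of the observed sequence is: P(data | urn A) = (2/11)(9/10)(1/9) = 1/55; P(data | urn B) = (5/11)(6/10)(4/9) = 4/33; P(data | urn C) = (2/6)(4/5)(1/4) = 1/15; P(data | urn D) = (4/6)(2/5)(3/4) = 1/5.
The prior-weighted likelihoods are 1/4 · 1/55 = 1/220, 1/4 · 4/33 = 1/33, 1/4 · 1/15 = 1/60, 1/4 · 1/5 = 1/20; with total 67/660.
Dividing through by the total gives posterior P(urn A | data) = 3/67, P(urn B | data) = 20/67, P(urn C | data) = 11/67, P(urn D | data) = 33/67.
So P(red next | data) = Σ P(red next | H) P(H | data) = (0)(3/67) + (3/8)(20/67) + (0)(11/67) + (2/3)(33/67) = 59/134.

0.4403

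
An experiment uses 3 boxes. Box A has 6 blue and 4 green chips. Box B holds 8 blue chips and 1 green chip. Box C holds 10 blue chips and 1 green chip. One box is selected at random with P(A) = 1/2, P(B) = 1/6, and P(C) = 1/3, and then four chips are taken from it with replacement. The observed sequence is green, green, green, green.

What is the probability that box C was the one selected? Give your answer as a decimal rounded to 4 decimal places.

0.0018

For each hypothesis, P(data | H) works out to: P(data | box A) = (4/10)(4/10)(4/10)(4/10) = 0.0256; P(data | box B) = (1/9)(1/9)(1/9)(1/9) = 0.00015242; P(data | box C) = (1/11)(1/11)(1/11)(1/11) = 6.8301e-05.
Weighting by the prior gives 1/2 · 0.0256 = 0.0128, 1/6 · 0.00015242 = 2.5403e-05, 1/3 · 6.8301e-05 = 2.2767e-05; with total 0.012848.
Hence P(box C | data) = (2.2767e-05) / (0.012848) = 0.001772.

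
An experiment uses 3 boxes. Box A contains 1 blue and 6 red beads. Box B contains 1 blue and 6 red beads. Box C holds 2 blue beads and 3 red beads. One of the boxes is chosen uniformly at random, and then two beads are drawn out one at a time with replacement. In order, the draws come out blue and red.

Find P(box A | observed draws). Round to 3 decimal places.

0.253

Compute the likelihood of the observed sequence for each case: P(data | box A) = (1/7)(6/7) = 0.12245; P(data | box B) = (1/7)(6/7) = 0.12245; P(data | box C) = (2/5)(3/5) = 0.24.
Multiplying each by its prior: 1/3 · 0.12245 = 0.040816, 1/3 · 0.12245 = 0.040816, 1/3 · 0.24 = 0.08; these sum to 0.16163.
Therefore the posterior P(box A | data) = (0.040816) / (0.16163) = 0.25253.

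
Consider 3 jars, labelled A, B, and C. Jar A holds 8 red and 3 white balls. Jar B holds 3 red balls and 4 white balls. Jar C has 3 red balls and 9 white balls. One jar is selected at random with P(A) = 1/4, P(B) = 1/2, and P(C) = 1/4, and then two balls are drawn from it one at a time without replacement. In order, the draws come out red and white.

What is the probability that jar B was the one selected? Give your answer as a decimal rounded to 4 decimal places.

0.5748

Compute the likelihood of the observed sequence for each case: P(data | jar A) = (8/11)(3/10) = 0.21818; P(data | jar B) = (3/7)(4/6) = 0.28571; P(data | jar C) = (3/12)(9/11) = 0.20455.
The prior-weighted likelihoods are 1/4 · 0.21818 = 0.054545, 1/2 · 0.28571 = 0.14286, 1/4 · 0.20455 = 0.051136; summing to 0.24854.
Therefore the posterior P(jar B | data) = (0.14286) / (0.24854) = 0.57479.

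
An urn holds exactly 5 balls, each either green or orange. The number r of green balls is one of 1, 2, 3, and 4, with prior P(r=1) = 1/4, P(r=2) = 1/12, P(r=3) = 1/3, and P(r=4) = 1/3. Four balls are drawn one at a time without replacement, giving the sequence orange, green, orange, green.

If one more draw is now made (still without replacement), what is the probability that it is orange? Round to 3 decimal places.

0.200

For each hypothesis, P(data | H) works out to: P(data | r = 1) = (4/5)(1/4)(3/3)(0/2) = 0; P(data | r = 2) = (3/5)(2/4)(2/3)(1/2) = 1/10; P(data | r = 3) = (2/5)(3/4)(1/3)(2/2) = 1/10; P(data | r = 4) = (1/5)(4/4)(0/3) = 0.
Multiplying each by its prior: 1/4 · 0 = 0, 1/12 · 1/10 = 1/120, 1/3 · 1/10 = 1/30, 1/3 · 0 = 0; with total 1/24.
The posterior is then P(r = 1 | data) = 0, P(r = 2 | data) = 1/5, P(r = 3 | data) = 4/5, P(r = 4 | data) = 0.
The predictive probability is P(orange next | data) = (1)(1/5) + (0)(4/5) = 1/5.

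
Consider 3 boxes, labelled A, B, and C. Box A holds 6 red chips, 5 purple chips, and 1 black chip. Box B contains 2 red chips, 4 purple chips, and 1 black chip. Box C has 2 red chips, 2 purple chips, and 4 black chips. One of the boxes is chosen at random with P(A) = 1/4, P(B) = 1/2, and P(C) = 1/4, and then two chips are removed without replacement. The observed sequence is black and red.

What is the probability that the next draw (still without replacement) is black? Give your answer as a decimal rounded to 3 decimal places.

0.252

For each hypothesis, P(data | H) works out to: P(data | box A) = (1/12)(6/11) = 0.045455; P(data | box B) = (1/7)(2/6) = 0.047619; P(data | box C) = (4/8)(2/7) = 0.14286.
Weighting by the prior gives 1/4 · 0.045455 = 0.011364, 1/2 · 0.047619 = 0.02381, 1/4 · 0.14286 = 0.035714; with total 0.070887.
Dividing through by the total gives posterior P(box A | data) = 0.16031, P(box B | data) = 0.33588, P(box C | data) = 0.50382.
Averaging over the posterior, P(black next | data) = (0)(0.16031) + (0)(0.33588) + (1/2)(0.50382) = 0.25191.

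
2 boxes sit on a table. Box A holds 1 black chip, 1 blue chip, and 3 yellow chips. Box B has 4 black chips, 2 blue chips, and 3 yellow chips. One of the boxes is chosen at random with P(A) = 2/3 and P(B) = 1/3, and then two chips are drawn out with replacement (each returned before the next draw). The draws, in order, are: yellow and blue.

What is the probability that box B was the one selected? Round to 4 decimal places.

0.2358

Compute the likelihood of the observed sequence for each case: P(data | box A) = (3/5)(1/5) = 0.12; P(data | box B) = (3/9)(2/9) = 0.074074.
Multiplying each by its prior: 2/3 · 0.12 = 0.08, 1/3 · 0.074074 = 0.024691; these sum to 0.10469.
By Bayes' rule, P(box B | data) = (0.024691) / (0.10469) = 0.23585.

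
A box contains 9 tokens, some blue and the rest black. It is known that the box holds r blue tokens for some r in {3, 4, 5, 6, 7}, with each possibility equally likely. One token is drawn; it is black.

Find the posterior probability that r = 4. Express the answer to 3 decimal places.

0.250

For each hypothesis, P(data | H) works out to: P(data | r = 3) = (6/9) = 2/3; P(data | r = 4) = (5/9) = 5/9; P(data | r = 5) = (4/9) = 4/9; P(data | r = 6) = (3/9) = 1/3; P(data | r = 7) = (2/9) = 2/9.
Multiplying each by its prior: 1/5 · 2/3 = 2/15, 1/5 · 5/9 = 1/9, 1/5 · 4/9 = 4/45, 1/5 · 1/3 = 1/15, 1/5 · 2/9 = 2/45; these sum to 4/9.
So P(r = 4 | data) = (1/9) / (4/9) = 1/4.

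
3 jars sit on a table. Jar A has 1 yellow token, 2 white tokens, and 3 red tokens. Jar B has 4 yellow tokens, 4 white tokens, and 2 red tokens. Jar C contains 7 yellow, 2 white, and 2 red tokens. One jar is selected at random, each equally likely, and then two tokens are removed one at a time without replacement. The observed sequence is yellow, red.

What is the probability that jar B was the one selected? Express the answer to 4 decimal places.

Compute the likelihood of the observed sequence for each case: P(data | jar A) = (1/6)(3/5) = 0.1; P(data | jar B) = (4/10)(2/9) = 0.088889; P(data | jar C) = (7/11)(2/10) = 0.12727.
The prior-weighted likelihoods are 1/3 · 0.1 = 0.033333, 1/3 · 0.088889 = 0.02963, 1/3 · 0.12727 = 0.042424; with total 0.10539.
By Bayes' rule, P(jar B | data) = (0.02963) / (0.10539) = 0.28115.

0.2812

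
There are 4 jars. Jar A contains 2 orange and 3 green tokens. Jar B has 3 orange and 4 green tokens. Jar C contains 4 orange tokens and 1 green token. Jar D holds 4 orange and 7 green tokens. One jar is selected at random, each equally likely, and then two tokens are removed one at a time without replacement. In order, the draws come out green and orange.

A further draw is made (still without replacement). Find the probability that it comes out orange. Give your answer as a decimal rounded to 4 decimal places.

0.4798

Compute the likelihood of the observed sequence for each case: P(data | jar A) = (3/5)(2/4) = 0.3; P(data | jar B) = (4/7)(3/6) = 0.28571; P(data | jar C) = (1/5)(4/4) = 0.2; P(data | jar D) = (7/11)(4/10) = 0.25455.
Multiplying each by its prior: 1/4 · 0.3 = 0.075, 1/4 · 0.28571 = 0.071429, 1/4 · 0.2 = 0.05, 1/4 · 0.25455 = 0.063636; summing to 0.26006.
Normalising, the posterior is P(jar A | data) = 0.28839, P(jar B | data) = 0.27466, P(jar C | data) = 0.19226, P(jar D | data) = 0.24469.
The predictive probability is P(orange next | data) = (1/3)(0.28839) + (2/5)(0.27466) + (1)(0.19226) + (1/3)(0.24469) = 0.47982.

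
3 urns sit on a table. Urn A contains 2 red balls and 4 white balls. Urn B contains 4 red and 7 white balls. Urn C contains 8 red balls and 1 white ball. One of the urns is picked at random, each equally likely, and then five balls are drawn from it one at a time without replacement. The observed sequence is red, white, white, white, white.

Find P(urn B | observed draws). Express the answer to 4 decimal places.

0.4762

The likelihood of the observed sequence under each hypothesis: P(data | urn A) = (2/6)(4/5)(3/4)(2/3)(1/2) = 1/15; P(data | urn B) = (4/11)(7/10)(6/9)(5/8)(4/7) = 2/33; P(data | urn C) = (8/9)(1/8)(0/7) = 0.
Weighting by the prior gives 1/3 · 1/15 = 1/45, 1/3 · 2/33 = 2/99, 1/3 · 0 = 0; these sum to 7/165.
Hence P(urn B | data) = (2/99) / (7/165) = 10/21.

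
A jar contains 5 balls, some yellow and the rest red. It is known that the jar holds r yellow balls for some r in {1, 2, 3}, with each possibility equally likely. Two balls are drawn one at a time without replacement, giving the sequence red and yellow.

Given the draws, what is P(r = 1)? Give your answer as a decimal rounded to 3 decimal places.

The likelihood of the observed sequence under each hypothesis: P(data | r = 1) = (4/5)(1/4) = 1/5; P(data | r = 2) = (3/5)(2/4) = 3/10; P(data | r = 3) = (2/5)(3/4) = 3/10.
Multiplying each by its prior: 1/3 · 1/5 = 1/15, 1/3 · 3/10 = 1/10, 1/3 · 3/10 = 1/10; these sum to 4/15.
By Bayes' rule, P(r = 1 | data) = (1/15) / (4/15) = 1/4.

0.250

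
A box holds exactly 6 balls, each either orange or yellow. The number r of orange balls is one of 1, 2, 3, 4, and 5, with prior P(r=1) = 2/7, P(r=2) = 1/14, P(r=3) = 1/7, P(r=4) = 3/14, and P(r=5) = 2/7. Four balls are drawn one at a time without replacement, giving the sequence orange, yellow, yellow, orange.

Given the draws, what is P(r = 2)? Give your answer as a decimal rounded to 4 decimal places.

Under each hypothesis, the probability of the observed sequence is: P(data | r = 1) = (1/6)(5/5)(4/4)(0/3) = 0; P(data | r = 2) = (2/6)(4/5)(3/4)(1/3) = 1/15; P(data | r = 3) = (3/6)(3/5)(2/4)(2/3) = 1/10; P(data | r = 4) = (4/6)(2/5)(1/4)(3/3) = 1/15; P(data | r = 5) = (5/6)(1/5)(0/4) = 0.
Multiplying each by its prior: 2/7 · 0 = 0, 1/14 · 1/15 = 1/210, 1/7 · 1/10 = 1/70, 3/14 · 1/15 = 1/70, 2/7 · 0 = 0; summing to 1/30.
Therefore the posterior P(r = 2 | data) = (1/210) / (1/30) = 1/7.

0.1429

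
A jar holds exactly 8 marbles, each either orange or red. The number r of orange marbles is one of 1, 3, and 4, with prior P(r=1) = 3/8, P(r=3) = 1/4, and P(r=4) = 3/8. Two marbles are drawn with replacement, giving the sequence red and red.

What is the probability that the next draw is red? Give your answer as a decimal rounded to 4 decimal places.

Compute the likelihood of the observed sequence for each case: P(data | r = 1) = (7/8)(7/8) = 49/64; P(data | r = 3) = (5/8)(5/8) = 25/64; P(data | r = 4) = (4/8)(4/8) = 1/4.
The prior-weighted likelihoods are 3/8 · 49/64 = 147/512, 1/4 · 25/64 = 25/256, 3/8 · 1/4 = 3/32; these sum to 245/512.
Dividing through by the total gives posterior P(r = 1 | data) = 0.6, P(r = 3 | data) = 0.20408, P(r = 4 | data) = 0.19592.
Averaging over the posterior, P(red next | data) = (7/8)(0.6) + (5/8)(0.20408) + (1/2)(0.19592) = 0.75051.

0.7505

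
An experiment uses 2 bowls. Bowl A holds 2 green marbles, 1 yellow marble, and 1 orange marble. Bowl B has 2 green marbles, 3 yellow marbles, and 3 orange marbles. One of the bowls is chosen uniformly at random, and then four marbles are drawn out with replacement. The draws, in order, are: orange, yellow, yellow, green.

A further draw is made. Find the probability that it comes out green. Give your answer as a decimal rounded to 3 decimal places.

0.343

Under each hypothesis, the probability of the observed sequence is: P(data | bowl A) = (1/4)(1/4)(1/4)(2/4) = 0.0078125; P(data | bowl B) = (3/8)(3/8)(3/8)(2/8) = 0.013184.
Weighting by the prior gives 1/2 · 0.0078125 = 0.0039062, 1/2 · 0.013184 = 0.0065918; with total 0.010498.
The posterior is then P(bowl A | data) = 0.37209, P(bowl B | data) = 0.62791.
So P(green next | data) = Σ P(green next | H) P(H | data) = (1/2)(0.37209) + (1/4)(0.62791) = 0.34302.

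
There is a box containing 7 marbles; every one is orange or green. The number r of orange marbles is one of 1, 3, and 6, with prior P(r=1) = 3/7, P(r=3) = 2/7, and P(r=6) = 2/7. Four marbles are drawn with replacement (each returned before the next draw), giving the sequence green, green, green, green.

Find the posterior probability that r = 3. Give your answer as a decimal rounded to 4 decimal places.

0.1163

The likelihood of the observed sequence under each hypothesis: P(data | r = 1) = (6/7)(6/7)(6/7)(6/7) = 0.53978; P(data | r = 3) = (4/7)(4/7)(4/7)(4/7) = 0.10662; P(data | r = 6) = (1/7)(1/7)(1/7)(1/7) = 0.00041649.
The prior-weighted likelihoods are 3/7 · 0.53978 = 0.23133, 2/7 · 0.10662 = 0.030463, 2/7 · 0.00041649 = 0.000119; summing to 0.26191.
By Bayes' rule, P(r = 3 | data) = (0.030463) / (0.26191) = 0.11631.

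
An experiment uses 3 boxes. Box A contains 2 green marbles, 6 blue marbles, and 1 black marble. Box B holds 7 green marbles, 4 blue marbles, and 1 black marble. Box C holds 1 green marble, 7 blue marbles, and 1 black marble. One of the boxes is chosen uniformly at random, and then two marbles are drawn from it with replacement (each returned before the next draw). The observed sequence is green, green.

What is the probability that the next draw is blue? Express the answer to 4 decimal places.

For each hypothesis, P(data | H) works out to: P(data | box A) = (2/9)(2/9) = 0.049383; P(data | box B) = (7/12)(7/12) = 0.34028; P(data | box C) = (1/9)(1/9) = 0.012346.
Weighting by the prior gives 1/3 · 0.049383 = 0.016461, 1/3 · 0.34028 = 0.11343, 1/3 · 0.012346 = 0.0041152; these sum to 0.134.
The posterior is then P(box A | data) = 0.12284, P(box B | data) = 0.84645, P(box C | data) = 0.03071.
So P(blue next | data) = Σ P(blue next | H) P(H | data) = (2/3)(0.12284) + (1/3)(0.84645) + (7/9)(0.03071) = 0.38793.

0.3879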